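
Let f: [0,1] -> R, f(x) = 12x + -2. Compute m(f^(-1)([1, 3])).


f^(-1)([1, 3]) = {x : 1 <= 12x + -2 <= 3}
Solving: (1 - -2)/12 <= x <= (3 - -2)/12
= [0.25, 0.416667]
Intersecting with [0,1]: [0.25, 0.416667]
Measure = 0.416667 - 0.25 = 0.166667


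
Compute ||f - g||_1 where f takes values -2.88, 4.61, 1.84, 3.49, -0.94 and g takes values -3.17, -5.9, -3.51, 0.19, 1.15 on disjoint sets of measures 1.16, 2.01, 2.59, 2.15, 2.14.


Step 1: Compute differences f_i - g_i:
  -2.88 - -3.17 = 0.29
  4.61 - -5.9 = 10.51
  1.84 - -3.51 = 5.35
  3.49 - 0.19 = 3.3
  -0.94 - 1.15 = -2.09
Step 2: Compute |diff|^1 * measure for each set:
  |0.29|^1 * 1.16 = 0.29 * 1.16 = 0.3364
  |10.51|^1 * 2.01 = 10.51 * 2.01 = 21.1251
  |5.35|^1 * 2.59 = 5.35 * 2.59 = 13.8565
  |3.3|^1 * 2.15 = 3.3 * 2.15 = 7.095
  |-2.09|^1 * 2.14 = 2.09 * 2.14 = 4.4726
Step 3: Sum = 46.8856
Step 4: ||f-g||_1 = (46.8856)^(1/1) = 46.8856


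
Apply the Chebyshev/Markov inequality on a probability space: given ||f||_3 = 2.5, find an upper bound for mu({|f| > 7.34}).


Chebyshev/Markov inequality: mu(|f| > eps) <= (||f||_p / eps)^p
Step 1: ||f||_3 / eps = 2.5 / 7.34 = 0.340599
Step 2: Raise to power p = 3:
  (0.340599)^3 = 0.039512
Step 3: Therefore mu(|f| > 7.34) <= 0.039512


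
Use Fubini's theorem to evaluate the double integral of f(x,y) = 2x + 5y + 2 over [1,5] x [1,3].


By Fubini, integrate in x first, then y.
Step 1: Fix y, integrate over x in [1,5]:
  integral(2x + 5y + 2, x=1..5)
  = 2*(5^2 - 1^2)/2 + (5y + 2)*(5 - 1)
  = 24 + (5y + 2)*4
  = 24 + 20y + 8
  = 32 + 20y
Step 2: Integrate over y in [1,3]:
  integral(32 + 20y, y=1..3)
  = 32*2 + 20*(3^2 - 1^2)/2
  = 64 + 80
  = 144


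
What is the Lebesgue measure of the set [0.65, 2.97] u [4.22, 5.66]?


For pairwise disjoint intervals, m(union) = sum of lengths.
= (2.97 - 0.65) + (5.66 - 4.22)
= 2.32 + 1.44
= 3.76


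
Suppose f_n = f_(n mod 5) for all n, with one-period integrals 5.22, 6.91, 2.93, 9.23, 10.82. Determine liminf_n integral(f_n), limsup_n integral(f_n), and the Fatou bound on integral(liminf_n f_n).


The sequence (integral(f_n)) is periodic with period 5, repeating the values 5.22, 6.91, 2.93, 9.23, 10.82 indefinitely.
Step 1: For a periodic sequence, every tail (a_m, a_(m+1), ...) contains all 5 period values infinitely often.
Step 2: Hence inf of every tail = min of the period values = min(5.22, 6.91, 2.93, 9.23, 10.82) = 2.93.
        liminf_n integral(f_n) = sup over m of (inf of tail from m) = 2.93.
Step 3: Similarly sup of every tail = max of the period values = 10.82.
        limsup_n integral(f_n) = 10.82.
Step 4: Fatou's lemma: integral(liminf_n f_n) <= liminf_n integral(f_n) = 2.93.
        So the integral of the pointwise liminf is at most 2.93.


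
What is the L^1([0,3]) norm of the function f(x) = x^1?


Step 1: ||f||_1 = (integral_0^3 |x^1|^1 dx)^(1/1)
     = (integral_0^3 x^1 dx)^(1/1)
Step 2: integral_0^3 x^1 dx = [x^2/(2)] from 0 to 3 = 3^2/2
     = 9/2 = 4.5
Step 3: ||f||_1 = (4.5)^(1/1) = 4.5


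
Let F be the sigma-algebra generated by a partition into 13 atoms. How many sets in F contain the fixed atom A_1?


Each element of F is a union of some subset S of the 13 atoms.
The element contains A_1 iff A_1 is in S.
So we count subsets S of {A_1,...,A_13} with A_1 in S: choose freely among the other 12 atoms.
Count = 2^(13-1) = 2^12 = 4096.


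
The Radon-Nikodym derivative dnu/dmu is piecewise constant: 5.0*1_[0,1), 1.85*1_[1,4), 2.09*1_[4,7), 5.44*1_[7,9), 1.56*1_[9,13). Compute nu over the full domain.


Integrate each piece of the Radon-Nikodym derivative:
Step 1: integral_0^1 5.0 dx = 5.0*(1-0) = 5.0*1 = 5
Step 2: integral_1^4 1.85 dx = 1.85*(4-1) = 1.85*3 = 5.55
Step 3: integral_4^7 2.09 dx = 2.09*(7-4) = 2.09*3 = 6.27
Step 4: integral_7^9 5.44 dx = 5.44*(9-7) = 5.44*2 = 10.88
Step 5: integral_9^13 1.56 dx = 1.56*(13-9) = 1.56*4 = 6.24
Total: 5 + 5.55 + 6.27 + 10.88 + 6.24 = 33.94


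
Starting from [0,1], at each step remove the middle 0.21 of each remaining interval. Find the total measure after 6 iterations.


Step 1: At each step, fraction remaining = 1 - 0.21 = 0.79
Step 2: After 6 steps, measure = (0.79)^6
Step 3: Computing the power step by step:
  After step 1: 0.79
  After step 2: 0.6241
  After step 3: 0.493039
  After step 4: 0.389501
  After step 5: 0.307706
  ...
Result = 0.243087


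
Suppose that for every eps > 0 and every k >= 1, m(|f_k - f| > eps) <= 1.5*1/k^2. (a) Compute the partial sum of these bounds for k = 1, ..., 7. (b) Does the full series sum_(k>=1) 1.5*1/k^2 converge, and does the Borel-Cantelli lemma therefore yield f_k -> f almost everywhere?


Step 1: List the terms 1.5*1/k^2 for k = 1 to 7:
  k=1: 1.5
  k=2: 0.375
  k=3: 0.166667
  k=4: 0.09375
  k=5: 0.06
  k=6: 0.041667
  k=7: 0.030612
Step 2: Partial sum = 1.5 + 0.375 + 0.166667 + 0.09375 + 0.06 + 0.041667 + 0.030612
     = 2.267696
Step 3: The full series sum_(k>=1) 1.5*1/k^2 converges (p-series with p = 2 > 1; a constant multiple of a convergent series converges).
Step 4: Fix eps > 0. Since sum_k m(|f_k - f| > eps) < infinity, the Borel-Cantelli lemma gives
        m(limsup_k {|f_k - f| > eps}) = 0, i.e. for a.e. x, |f_k(x) - f(x)| <= eps for all large k.
        Applying this with eps = 1/j for j = 1, 2, ... and intersecting the countably many full-measure sets,
        for a.e. x we get limsup_k |f_k(x) - f(x)| <= 1/j for every j, hence f_k -> f almost everywhere.
Conclusion: series converges; Borel-Cantelli yields f_k -> f a.e.


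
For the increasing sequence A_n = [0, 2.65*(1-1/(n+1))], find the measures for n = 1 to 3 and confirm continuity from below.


By continuity of measure from below: if A_n increases to A, then m(A_n) -> m(A).
Here A = [0, 2.65], so m(A) = 2.65
Step 1: a_1 = 2.65*(1 - 1/2) = 1.325, m(A_1) = 1.325
Step 2: a_2 = 2.65*(1 - 1/3) = 1.7667, m(A_2) = 1.7667
Step 3: a_3 = 2.65*(1 - 1/4) = 1.9875, m(A_3) = 1.9875
Limit: m(A_n) -> m([0,2.65]) = 2.65


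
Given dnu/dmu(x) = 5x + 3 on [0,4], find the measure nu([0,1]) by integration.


nu(A) = integral_A (dnu/dmu) dmu = integral_0^1 (5x + 3) dx
Step 1: Antiderivative F(x) = (5/2)x^2 + 3x
Step 2: F(1) = (5/2)*1^2 + 3*1 = 2.5 + 3 = 5.5
Step 3: F(0) = (5/2)*0^2 + 3*0 = 0.0 + 0 = 0.0
Step 4: nu([0,1]) = F(1) - F(0) = 5.5 - 0.0 = 5.5


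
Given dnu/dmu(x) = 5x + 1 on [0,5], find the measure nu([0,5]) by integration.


nu(A) = integral_A (dnu/dmu) dmu = integral_0^5 (5x + 1) dx
Step 1: Antiderivative F(x) = (5/2)x^2 + 1x
Step 2: F(5) = (5/2)*5^2 + 1*5 = 62.5 + 5 = 67.5
Step 3: F(0) = (5/2)*0^2 + 1*0 = 0.0 + 0 = 0.0
Step 4: nu([0,5]) = F(5) - F(0) = 67.5 - 0.0 = 67.5


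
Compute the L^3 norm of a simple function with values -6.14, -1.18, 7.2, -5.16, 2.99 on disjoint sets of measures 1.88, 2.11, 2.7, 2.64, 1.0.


Step 1: Compute |f_i|^3 for each value:
  |-6.14|^3 = 231.475544
  |-1.18|^3 = 1.643032
  |7.2|^3 = 373.248
  |-5.16|^3 = 137.388096
  |2.99|^3 = 26.730899
Step 2: Multiply by measures and sum:
  231.475544 * 1.88 = 435.174023
  1.643032 * 2.11 = 3.466798
  373.248 * 2.7 = 1007.7696
  137.388096 * 2.64 = 362.704573
  26.730899 * 1.0 = 26.730899
Sum = 435.174023 + 3.466798 + 1007.7696 + 362.704573 + 26.730899 = 1835.845893
Step 3: Take the p-th root:
||f||_3 = (1835.845893)^(1/3) = 12.244623


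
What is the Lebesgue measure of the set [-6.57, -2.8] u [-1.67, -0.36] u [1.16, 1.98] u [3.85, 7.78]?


For pairwise disjoint intervals, m(union) = sum of lengths.
= (-2.8 - -6.57) + (-0.36 - -1.67) + (1.98 - 1.16) + (7.78 - 3.85)
= 3.77 + 1.31 + 0.82 + 3.93
= 9.83


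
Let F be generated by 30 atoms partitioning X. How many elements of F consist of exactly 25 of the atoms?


Each element of F is a union of some subset of the 30 atoms.
Elements that are unions of exactly 25 atoms correspond to 25-element subsets of the 30 atoms.
Count = C(30, 25) = 30! / (25! * 5!) = 142506.


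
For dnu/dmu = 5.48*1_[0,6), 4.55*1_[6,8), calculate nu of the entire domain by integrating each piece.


Integrate each piece of the Radon-Nikodym derivative:
Step 1: integral_0^6 5.48 dx = 5.48*(6-0) = 5.48*6 = 32.88
Step 2: integral_6^8 4.55 dx = 4.55*(8-6) = 4.55*2 = 9.1
Total: 32.88 + 9.1 = 41.98


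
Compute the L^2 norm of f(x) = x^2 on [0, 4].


Step 1: ||f||_2 = (integral_0^4 |x^2|^2 dx)^(1/2)
     = (integral_0^4 x^4 dx)^(1/2)
Step 2: integral_0^4 x^4 dx = [x^5/(5)] from 0 to 4 = 4^5/5
     = 1024/5 = 204.8
Step 3: ||f||_2 = (204.8)^(1/2) = 14.310835


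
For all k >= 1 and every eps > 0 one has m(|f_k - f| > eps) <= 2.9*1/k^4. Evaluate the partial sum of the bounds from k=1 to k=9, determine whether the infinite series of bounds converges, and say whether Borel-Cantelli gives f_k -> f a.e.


Step 1: List the terms 2.9*1/k^4 for k = 1 to 9:
  k=1: 2.9
  k=2: 0.18125
  k=3: 0.035802
  k=4: 0.011328
  k=5: 0.00464
  k=6: 0.002238
  k=7: 0.001208
  k=8: 7.080078e-04
  k=9: 4.420058e-04
Step 2: Partial sum = 2.9 + 0.18125 + 0.035802 + 0.011328 + 0.00464 + 0.002238 + 0.001208 + 7.080078e-04 + 4.420058e-04
     = 3.137616
Step 3: The full series sum_(k>=1) 2.9*1/k^4 converges (p-series with p = 4 > 1; a constant multiple of a convergent series converges).
Step 4: Fix eps > 0. Since sum_k m(|f_k - f| > eps) < infinity, the Borel-Cantelli lemma gives
        m(limsup_k {|f_k - f| > eps}) = 0, i.e. for a.e. x, |f_k(x) - f(x)| <= eps for all large k.
        Applying this with eps = 1/j for j = 1, 2, ... and intersecting the countably many full-measure sets,
        for a.e. x we get limsup_k |f_k(x) - f(x)| <= 1/j for every j, hence f_k -> f almost everywhere.
Conclusion: series converges; Borel-Cantelli yields f_k -> f a.e.


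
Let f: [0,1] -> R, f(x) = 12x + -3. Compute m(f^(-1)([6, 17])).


f^(-1)([6, 17]) = {x : 6 <= 12x + -3 <= 17}
Solving: (6 - -3)/12 <= x <= (17 - -3)/12
= [0.75, 1.666667]
Intersecting with [0,1]: [0.75, 1]
Measure = 1 - 0.75 = 0.25


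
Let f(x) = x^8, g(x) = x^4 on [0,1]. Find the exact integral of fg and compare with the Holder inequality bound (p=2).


Step 1: Exact integral of f*g = integral(x^12, 0, 1) = 1/13
     = 0.076923
Step 2: Holder bound with p=2, q=2:
  ||f||_p = (integral x^16 dx)^(1/2) = (1/17)^(1/2) = 0.242536
  ||g||_q = (integral x^8 dx)^(1/2) = (1/9)^(1/2) = 0.333333
Step 3: Holder bound = ||f||_p * ||g||_q = 0.242536 * 0.333333 = 0.080845
Verification: 0.076923 <= 0.080845 (Holder holds)


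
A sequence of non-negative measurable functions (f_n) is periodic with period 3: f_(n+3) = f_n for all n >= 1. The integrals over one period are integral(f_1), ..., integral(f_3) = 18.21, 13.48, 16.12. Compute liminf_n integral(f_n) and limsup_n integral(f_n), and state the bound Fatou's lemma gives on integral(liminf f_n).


The sequence (integral(f_n)) is periodic with period 3, repeating the values 18.21, 13.48, 16.12 indefinitely.
Step 1: For a periodic sequence, every tail (a_m, a_(m+1), ...) contains all 3 period values infinitely often.
Step 2: Hence inf of every tail = min of the period values = min(18.21, 13.48, 16.12) = 13.48.
        liminf_n integral(f_n) = sup over m of (inf of tail from m) = 13.48.
Step 3: Similarly sup of every tail = max of the period values = 18.21.
        limsup_n integral(f_n) = 18.21.
Step 4: Fatou's lemma: integral(liminf_n f_n) <= liminf_n integral(f_n) = 13.48.
        So the integral of the pointwise liminf is at most 13.48.


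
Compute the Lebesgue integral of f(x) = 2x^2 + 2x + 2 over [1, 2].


The Lebesgue integral of a Riemann-integrable function agrees with the Riemann integral.
Antiderivative F(x) = (2/3)x^3 + (2/2)x^2 + 2x
F(2) = (2/3)*2^3 + (2/2)*2^2 + 2*2
     = (2/3)*8 + (2/2)*4 + 2*2
     = 5.333333 + 4 + 4
     = 13.333333
F(1) = 3.666667
Integral = F(2) - F(1) = 13.333333 - 3.666667 = 9.666667


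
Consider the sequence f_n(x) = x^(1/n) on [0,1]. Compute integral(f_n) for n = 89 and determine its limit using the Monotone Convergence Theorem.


At n = 89: f_89(x) = x^(1/89).
Step 1: integral(x^(1/89), 0, 1) = [x^(1/89+1) / (1/89+1)] from 0 to 1
     = 1 / (1/89 + 1) = 1 / ((89+1)/89) = 89/(89+1)
     = 89/90 = 0.988889
Step 2: As n -> infinity, f_n(x) = x^(1/n) -> 1 for x in (0,1], and f_n is increasing in n.
By MCT, lim_n integral(f_n) = integral(lim_n f_n) = integral(1, 0, 1) = 1.
Step 3: Verify convergence: 89/90 = 0.988889 -> 1


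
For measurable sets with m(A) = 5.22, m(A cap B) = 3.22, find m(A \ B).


m(A \ B) = m(A) - m(A n B)
= 5.22 - 3.22
= 2


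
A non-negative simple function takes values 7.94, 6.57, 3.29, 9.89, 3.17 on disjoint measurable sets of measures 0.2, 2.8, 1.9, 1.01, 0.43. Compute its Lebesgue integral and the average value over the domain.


Step 1: Integral = sum(value_i * measure_i)
= 7.94*0.2 + 6.57*2.8 + 3.29*1.9 + 9.89*1.01 + 3.17*0.43
= 1.588 + 18.396 + 6.251 + 9.9889 + 1.3631
= 37.587
Step 2: Total measure of domain = 0.2 + 2.8 + 1.9 + 1.01 + 0.43 = 6.34
Step 3: Average value = 37.587 / 6.34 = 5.928549


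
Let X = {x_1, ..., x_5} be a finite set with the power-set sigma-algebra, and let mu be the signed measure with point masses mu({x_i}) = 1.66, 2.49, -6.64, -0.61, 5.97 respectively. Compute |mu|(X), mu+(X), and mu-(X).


Step 1: Every measurable set is a union of atoms (the cells / points), so a Hahn decomposition is
  obtained by grouping atoms by sign: P = union of atoms with mu > 0, N = union of the remaining atoms.
  Atoms in P (indices): 1, 2, 5;  atoms in N (indices): 3, 4
  Positive values: 1.66, 2.49, 5.97
  Negative values: -6.64, -0.61
Step 2: mu+(X) = mu(P) = sum of positive atom values = 10.12
Step 3: mu-(X) = -mu(N) = sum of |negative atom values| = 7.25
Step 4: |mu|(X) = mu+(X) + mu-(X) = 10.12 + 7.25 = 17.37


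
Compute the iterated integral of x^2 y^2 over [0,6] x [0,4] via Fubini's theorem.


By Fubini's theorem, the double integral factors as a product of single integrals:
Step 1: integral_0^6 x^2 dx = [x^3/3] from 0 to 6
     = 6^3/3 = 72
Step 2: integral_0^4 y^2 dy = [y^3/3] from 0 to 4
     = 4^3/3 = 21.333333
Step 3: Double integral = 72 * 21.333333 = 1536


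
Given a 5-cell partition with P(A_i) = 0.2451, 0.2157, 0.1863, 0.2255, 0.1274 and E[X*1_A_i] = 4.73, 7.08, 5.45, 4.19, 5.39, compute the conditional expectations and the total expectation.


For each cell A_i: E[X|A_i] = E[X*1_A_i] / P(A_i)
Step 1: E[X|A_1] = 4.73 / 0.2451 = 19.298246
Step 2: E[X|A_2] = 7.08 / 0.2157 = 32.823366
Step 3: E[X|A_3] = 5.45 / 0.1863 = 29.253892
Step 4: E[X|A_4] = 4.19 / 0.2255 = 18.580931
Step 5: E[X|A_5] = 5.39 / 0.1274 = 42.307692
Verification: E[X] = sum E[X*1_A_i] = 4.73 + 7.08 + 5.45 + 4.19 + 5.39 = 26.84


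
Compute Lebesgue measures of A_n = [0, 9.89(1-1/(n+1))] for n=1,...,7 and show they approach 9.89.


By continuity of measure from below: if A_n increases to A, then m(A_n) -> m(A).
Here A = [0, 9.89], so m(A) = 9.89
Step 1: a_1 = 9.89*(1 - 1/2) = 4.945, m(A_1) = 4.945
Step 2: a_2 = 9.89*(1 - 1/3) = 6.5933, m(A_2) = 6.5933
Step 3: a_3 = 9.89*(1 - 1/4) = 7.4175, m(A_3) = 7.4175
Step 4: a_4 = 9.89*(1 - 1/5) = 7.912, m(A_4) = 7.912
Step 5: a_5 = 9.89*(1 - 1/6) = 8.2417, m(A_5) = 8.2417
Step 6: a_6 = 9.89*(1 - 1/7) = 8.4771, m(A_6) = 8.4771
Step 7: a_7 = 9.89*(1 - 1/8) = 8.6538, m(A_7) = 8.6538
Limit: m(A_n) -> m([0,9.89]) = 9.89


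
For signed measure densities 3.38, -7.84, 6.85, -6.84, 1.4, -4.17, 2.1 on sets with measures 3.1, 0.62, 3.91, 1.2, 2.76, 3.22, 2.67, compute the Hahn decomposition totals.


Step 1: Compute signed measure on each set:
  Set 1: 3.38 * 3.1 = 10.478
  Set 2: -7.84 * 0.62 = -4.8608
  Set 3: 6.85 * 3.91 = 26.7835
  Set 4: -6.84 * 1.2 = -8.208
  Set 5: 1.4 * 2.76 = 3.864
  Set 6: -4.17 * 3.22 = -13.4274
  Set 7: 2.1 * 2.67 = 5.607
Step 2: Total signed measure = (10.478) + (-4.8608) + (26.7835) + (-8.208) + (3.864) + (-13.4274) + (5.607)
     = 20.2363
Step 3: Positive part mu+(X) = sum of positive contributions = 46.7325
Step 4: Negative part mu-(X) = |sum of negative contributions| = 26.4962


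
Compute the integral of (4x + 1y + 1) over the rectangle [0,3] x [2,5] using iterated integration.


By Fubini, integrate in x first, then y.
Step 1: Fix y, integrate over x in [0,3]:
  integral(4x + 1y + 1, x=0..3)
  = 4*(3^2 - 0^2)/2 + (1y + 1)*(3 - 0)
  = 18 + (1y + 1)*3
  = 18 + 3y + 3
  = 21 + 3y
Step 2: Integrate over y in [2,5]:
  integral(21 + 3y, y=2..5)
  = 21*3 + 3*(5^2 - 2^2)/2
  = 63 + 31.5
  = 94.5


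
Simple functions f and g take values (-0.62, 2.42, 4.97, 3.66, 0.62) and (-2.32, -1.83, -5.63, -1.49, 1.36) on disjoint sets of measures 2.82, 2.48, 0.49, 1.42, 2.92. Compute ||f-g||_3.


Step 1: Compute differences f_i - g_i:
  -0.62 - -2.32 = 1.7
  2.42 - -1.83 = 4.25
  4.97 - -5.63 = 10.6
  3.66 - -1.49 = 5.15
  0.62 - 1.36 = -0.74
Step 2: Compute |diff|^3 * measure for each set:
  |1.7|^3 * 2.82 = 4.913 * 2.82 = 13.85466
  |4.25|^3 * 2.48 = 76.765625 * 2.48 = 190.37875
  |10.6|^3 * 0.49 = 1191.016 * 0.49 = 583.59784
  |5.15|^3 * 1.42 = 136.590875 * 1.42 = 193.959043
  |-0.74|^3 * 2.92 = 0.405224 * 2.92 = 1.183254
Step 3: Sum = 982.973547
Step 4: ||f-g||_3 = (982.973547)^(1/3) = 9.94292


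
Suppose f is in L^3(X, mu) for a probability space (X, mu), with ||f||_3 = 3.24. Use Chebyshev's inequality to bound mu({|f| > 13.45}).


Chebyshev/Markov inequality: mu(|f| > eps) <= (||f||_p / eps)^p
Step 1: ||f||_3 / eps = 3.24 / 13.45 = 0.240892
Step 2: Raise to power p = 3:
  (0.240892)^3 = 0.013979
Step 3: Therefore mu(|f| > 13.45) <= 0.013979


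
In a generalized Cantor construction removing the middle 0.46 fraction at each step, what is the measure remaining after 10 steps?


Step 1: At each step, fraction remaining = 1 - 0.46 = 0.54
Step 2: After 10 steps, measure = (0.54)^10
Result = 0.002108


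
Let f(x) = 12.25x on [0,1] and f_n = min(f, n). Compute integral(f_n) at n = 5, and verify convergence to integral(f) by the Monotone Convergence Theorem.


f(x) = 12.25x on [0,1]; f_n(x) = min(12.25x, n). At n = 5:
Step 1: f(x) reaches 5 at x = 5/12.25 = 0.408163
Step 2: integral(f_5) = integral(12.25x, 0, 0.408163) + integral(5, 0.408163, 1)
       = 12.25*0.408163^2/2 + 5*(1 - 0.408163)
       = 1.020408 + 2.959184
       = 3.979592
Step 3: As n -> infinity, f_n increases to f, so by MCT integral(f_n) -> integral(f) = 12.25/2 = 6.125.
Convergence: integral(f_5) = 3.979592 -> 6.125 as n -> infinity


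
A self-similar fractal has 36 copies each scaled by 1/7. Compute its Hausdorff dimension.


For a self-similar set with N copies scaled by 1/r:
dim_H = log(N)/log(r) = log(36)/log(7)
= 3.583519/1.94591
= 1.841564


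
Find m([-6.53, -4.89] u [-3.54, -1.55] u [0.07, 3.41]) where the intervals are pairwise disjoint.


For pairwise disjoint intervals, m(union) = sum of lengths.
= (-4.89 - -6.53) + (-1.55 - -3.54) + (3.41 - 0.07)
= 1.64 + 1.99 + 3.34
= 6.97


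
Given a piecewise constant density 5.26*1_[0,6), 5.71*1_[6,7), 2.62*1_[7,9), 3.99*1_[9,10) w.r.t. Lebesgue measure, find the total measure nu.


Integrate each piece of the Radon-Nikodym derivative:
Step 1: integral_0^6 5.26 dx = 5.26*(6-0) = 5.26*6 = 31.56
Step 2: integral_6^7 5.71 dx = 5.71*(7-6) = 5.71*1 = 5.71
Step 3: integral_7^9 2.62 dx = 2.62*(9-7) = 2.62*2 = 5.24
Step 4: integral_9^10 3.99 dx = 3.99*(10-9) = 3.99*1 = 3.99
Total: 31.56 + 5.71 + 5.24 + 3.99 = 46.5


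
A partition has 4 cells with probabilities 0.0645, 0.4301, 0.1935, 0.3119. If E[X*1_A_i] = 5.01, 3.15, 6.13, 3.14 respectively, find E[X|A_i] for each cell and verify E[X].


For each cell A_i: E[X|A_i] = E[X*1_A_i] / P(A_i)
Step 1: E[X|A_1] = 5.01 / 0.0645 = 77.674419
Step 2: E[X|A_2] = 3.15 / 0.4301 = 7.323878
Step 3: E[X|A_3] = 6.13 / 0.1935 = 31.679587
Step 4: E[X|A_4] = 3.14 / 0.3119 = 10.067329
Verification: E[X] = sum E[X*1_A_i] = 5.01 + 3.15 + 6.13 + 3.14 = 17.43


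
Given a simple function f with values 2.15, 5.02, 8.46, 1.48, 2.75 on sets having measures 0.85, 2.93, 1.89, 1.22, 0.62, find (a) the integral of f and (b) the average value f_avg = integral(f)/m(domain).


Step 1: Integral = sum(value_i * measure_i)
= 2.15*0.85 + 5.02*2.93 + 8.46*1.89 + 1.48*1.22 + 2.75*0.62
= 1.8275 + 14.7086 + 15.9894 + 1.8056 + 1.705
= 36.0361
Step 2: Total measure of domain = 0.85 + 2.93 + 1.89 + 1.22 + 0.62 = 7.51
Step 3: Average value = 36.0361 / 7.51 = 4.798415


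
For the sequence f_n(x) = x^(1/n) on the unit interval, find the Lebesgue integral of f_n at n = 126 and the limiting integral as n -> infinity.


At n = 126: f_126(x) = x^(1/126).
Step 1: integral(x^(1/126), 0, 1) = [x^(1/126+1) / (1/126+1)] from 0 to 1
     = 1 / (1/126 + 1) = 1 / ((126+1)/126) = 126/(126+1)
     = 126/127 = 0.992126
Step 2: As n -> infinity, f_n(x) = x^(1/n) -> 1 for x in (0,1], and f_n is increasing in n.
By MCT, lim_n integral(f_n) = integral(lim_n f_n) = integral(1, 0, 1) = 1.
Step 3: Verify convergence: 126/127 = 0.992126 -> 1


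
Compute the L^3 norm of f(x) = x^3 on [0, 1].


Step 1: ||f||_3 = (integral_0^1 |x^3|^3 dx)^(1/3)
     = (integral_0^1 x^9 dx)^(1/3)
Step 2: integral_0^1 x^9 dx = [x^10/(10)] from 0 to 1 = 1^10/10
     = 1/10 = 0.1
Step 3: ||f||_3 = (0.1)^(1/3) = 0.464159


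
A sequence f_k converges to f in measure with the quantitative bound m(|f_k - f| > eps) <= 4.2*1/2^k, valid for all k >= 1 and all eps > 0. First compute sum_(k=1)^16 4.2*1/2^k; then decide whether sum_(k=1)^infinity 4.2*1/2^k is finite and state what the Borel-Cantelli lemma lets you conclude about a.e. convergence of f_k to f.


Step 1: List the terms 4.2*1/2^k for k = 1 to 16:
  k=1: 2.1
  k=2: 1.05
  k=3: 0.525
  k=4: 0.2625
  k=5: 0.13125
  k=6: 0.065625
  k=7: 0.032813
  k=8: 0.016406
  k=9: 0.008203
  k=10: 0.004102
  k=11: 0.002051
  k=12: 0.001025
  k=13: 5.126953e-04
  k=14: 2.563477e-04
  k=15: 1.281738e-04
  k=16: 6.408691e-05
Step 2: Partial sum = 2.1 + 1.05 + 0.525 + 0.2625 + 0.13125 + 0.065625 + 0.032813 + 0.016406 + 0.008203 + 0.004102 + 0.002051 + 0.001025 + 5.126953e-04 + 2.563477e-04 + 1.281738e-04 + 6.408691e-05
     = 4.199936
Step 3: The full series sum_(k>=1) 4.2*1/2^k converges (geometric series with ratio 1/2 < 1; a constant multiple of a convergent series converges).
Step 4: Fix eps > 0. Since sum_k m(|f_k - f| > eps) < infinity, the Borel-Cantelli lemma gives
        m(limsup_k {|f_k - f| > eps}) = 0, i.e. for a.e. x, |f_k(x) - f(x)| <= eps for all large k.
        Applying this with eps = 1/j for j = 1, 2, ... and intersecting the countably many full-measure sets,
        for a.e. x we get limsup_k |f_k(x) - f(x)| <= 1/j for every j, hence f_k -> f almost everywhere.
Conclusion: series converges; Borel-Cantelli yields f_k -> f a.e.


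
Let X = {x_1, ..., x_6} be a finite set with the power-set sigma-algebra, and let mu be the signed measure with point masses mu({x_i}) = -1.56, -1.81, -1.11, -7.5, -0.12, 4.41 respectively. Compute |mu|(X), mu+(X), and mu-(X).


Step 1: Every measurable set is a union of atoms (the cells / points), so a Hahn decomposition is
  obtained by grouping atoms by sign: P = union of atoms with mu > 0, N = union of the remaining atoms.
  Atoms in P (indices): 6;  atoms in N (indices): 1, 2, 3, 4, 5
  Positive values: 4.41
  Negative values: -1.56, -1.81, -1.11, -7.5, -0.12
Step 2: mu+(X) = mu(P) = sum of positive atom values = 4.41
Step 3: mu-(X) = -mu(N) = sum of |negative atom values| = 12.1
Step 4: |mu|(X) = mu+(X) + mu-(X) = 4.41 + 12.1 = 16.51


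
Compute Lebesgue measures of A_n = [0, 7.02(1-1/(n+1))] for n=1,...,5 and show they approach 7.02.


By continuity of measure from below: if A_n increases to A, then m(A_n) -> m(A).
Here A = [0, 7.02], so m(A) = 7.02
Step 1: a_1 = 7.02*(1 - 1/2) = 3.51, m(A_1) = 3.51
Step 2: a_2 = 7.02*(1 - 1/3) = 4.68, m(A_2) = 4.68
Step 3: a_3 = 7.02*(1 - 1/4) = 5.265, m(A_3) = 5.265
Step 4: a_4 = 7.02*(1 - 1/5) = 5.616, m(A_4) = 5.616
Step 5: a_5 = 7.02*(1 - 1/6) = 5.85, m(A_5) = 5.85
Limit: m(A_n) -> m([0,7.02]) = 7.02


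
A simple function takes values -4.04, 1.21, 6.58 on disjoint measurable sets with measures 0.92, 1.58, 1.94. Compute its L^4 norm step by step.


Step 1: Compute |f_i|^4 for each value:
  |-4.04|^4 = 266.394627
  |1.21|^4 = 2.143589
  |6.58|^4 = 1874.578253
Step 2: Multiply by measures and sum:
  266.394627 * 0.92 = 245.083056
  2.143589 * 1.58 = 3.38687
  1874.578253 * 1.94 = 3636.681811
Sum = 245.083056 + 3.38687 + 3636.681811 = 3885.151737
Step 3: Take the p-th root:
||f||_4 = (3885.151737)^(1/4) = 7.894997


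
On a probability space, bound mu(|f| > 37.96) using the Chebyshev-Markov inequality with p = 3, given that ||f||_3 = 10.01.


Chebyshev/Markov inequality: mu(|f| > eps) <= (||f||_p / eps)^p
Step 1: ||f||_3 / eps = 10.01 / 37.96 = 0.263699
Step 2: Raise to power p = 3:
  (0.263699)^3 = 0.018337
Step 3: Therefore mu(|f| > 37.96) <= 0.018337


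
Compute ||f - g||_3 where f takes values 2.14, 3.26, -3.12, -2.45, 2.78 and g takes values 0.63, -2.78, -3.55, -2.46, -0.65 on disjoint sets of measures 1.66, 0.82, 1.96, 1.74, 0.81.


Step 1: Compute differences f_i - g_i:
  2.14 - 0.63 = 1.51
  3.26 - -2.78 = 6.04
  -3.12 - -3.55 = 0.43
  -2.45 - -2.46 = 0.01
  2.78 - -0.65 = 3.43
Step 2: Compute |diff|^3 * measure for each set:
  |1.51|^3 * 1.66 = 3.442951 * 1.66 = 5.715299
  |6.04|^3 * 0.82 = 220.348864 * 0.82 = 180.686068
  |0.43|^3 * 1.96 = 0.079507 * 1.96 = 0.155834
  |0.01|^3 * 1.74 = 1.000000e-06 * 1.74 = 1.740000e-06
  |3.43|^3 * 0.81 = 40.353607 * 0.81 = 32.686422
Step 3: Sum = 219.243624
Step 4: ||f-g||_3 = (219.243624)^(1/3) = 6.029884


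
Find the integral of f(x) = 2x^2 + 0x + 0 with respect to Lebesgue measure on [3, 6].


The Lebesgue integral of a Riemann-integrable function agrees with the Riemann integral.
Antiderivative F(x) = (2/3)x^3 + (0/2)x^2 + 0x
F(6) = (2/3)*6^3 + (0/2)*6^2 + 0*6
     = (2/3)*216 + (0/2)*36 + 0*6
     = 144 + 0.0 + 0
     = 144
F(3) = 18
Integral = F(6) - F(3) = 144 - 18 = 126


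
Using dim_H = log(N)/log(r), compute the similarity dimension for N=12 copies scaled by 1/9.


For a self-similar set with N copies scaled by 1/r:
dim_H = log(N)/log(r) = log(12)/log(9)
= 2.484907/2.197225
= 1.13093


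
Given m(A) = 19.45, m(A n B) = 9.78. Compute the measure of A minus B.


m(A \ B) = m(A) - m(A n B)
= 19.45 - 9.78
= 9.67


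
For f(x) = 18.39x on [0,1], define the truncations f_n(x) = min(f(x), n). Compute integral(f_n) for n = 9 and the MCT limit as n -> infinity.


f(x) = 18.39x on [0,1]; f_n(x) = min(18.39x, n). At n = 9:
Step 1: f(x) reaches 9 at x = 9/18.39 = 0.489396
Step 2: integral(f_9) = integral(18.39x, 0, 0.489396) + integral(9, 0.489396, 1)
       = 18.39*0.489396^2/2 + 9*(1 - 0.489396)
       = 2.202284 + 4.595432
       = 6.797716
Step 3: As n -> infinity, f_n increases to f, so by MCT integral(f_n) -> integral(f) = 18.39/2 = 9.195.
Convergence: integral(f_9) = 6.797716 -> 9.195 as n -> infinity


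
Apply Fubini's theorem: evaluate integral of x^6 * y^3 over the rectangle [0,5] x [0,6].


By Fubini's theorem, the double integral factors as a product of single integrals:
Step 1: integral_0^5 x^6 dx = [x^7/7] from 0 to 5
     = 5^7/7 = 11160.714286
Step 2: integral_0^6 y^3 dy = [y^4/4] from 0 to 6
     = 6^4/4 = 324
Step 3: Double integral = 11160.714286 * 324 = 3.616071e+06


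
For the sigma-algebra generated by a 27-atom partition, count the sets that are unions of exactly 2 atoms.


Each element of F is a union of some subset of the 27 atoms.
Elements that are unions of exactly 2 atoms correspond to 2-element subsets of the 27 atoms.
Count = C(27, 2) = 27! / (2! * 25!) = 351.


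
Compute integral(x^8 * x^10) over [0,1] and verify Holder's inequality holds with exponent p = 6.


Step 1: Exact integral of f*g = integral(x^18, 0, 1) = 1/19
     = 0.052632
Step 2: Holder bound with p=6, q=1.2:
  ||f||_p = (integral x^48 dx)^(1/6) = (1/49)^(1/6) = 0.522758
  ||g||_q = (integral x^12 dx)^(1/1.2) = (1/13)^(1/1.2) = 0.117954
Step 3: Holder bound = ||f||_p * ||g||_q = 0.522758 * 0.117954 = 0.061662
Verification: 0.052632 <= 0.061662 (Holder holds)


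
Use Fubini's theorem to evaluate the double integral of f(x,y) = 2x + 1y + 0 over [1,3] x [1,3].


By Fubini, integrate in x first, then y.
Step 1: Fix y, integrate over x in [1,3]:
  integral(2x + 1y + 0, x=1..3)
  = 2*(3^2 - 1^2)/2 + (1y + 0)*(3 - 1)
  = 8 + (1y + 0)*2
  = 8 + 2y + 0
  = 8 + 2y
Step 2: Integrate over y in [1,3]:
  integral(8 + 2y, y=1..3)
  = 8*2 + 2*(3^2 - 1^2)/2
  = 16 + 8
  = 24


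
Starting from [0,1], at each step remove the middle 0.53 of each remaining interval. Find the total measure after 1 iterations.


Step 1: At each step, fraction remaining = 1 - 0.53 = 0.47
Step 2: After 1 steps, measure = (0.47)^1
Step 3: Computing the power step by step:
  After step 1: 0.47
Result = 0.47


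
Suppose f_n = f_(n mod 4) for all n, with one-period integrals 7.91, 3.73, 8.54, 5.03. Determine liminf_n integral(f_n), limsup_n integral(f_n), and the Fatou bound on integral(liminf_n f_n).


The sequence (integral(f_n)) is periodic with period 4, repeating the values 7.91, 3.73, 8.54, 5.03 indefinitely.
Step 1: For a periodic sequence, every tail (a_m, a_(m+1), ...) contains all 4 period values infinitely often.
Step 2: Hence inf of every tail = min of the period values = min(7.91, 3.73, 8.54, 5.03) = 3.73.
        liminf_n integral(f_n) = sup over m of (inf of tail from m) = 3.73.
Step 3: Similarly sup of every tail = max of the period values = 8.54.
        limsup_n integral(f_n) = 8.54.
Step 4: Fatou's lemma: integral(liminf_n f_n) <= liminf_n integral(f_n) = 3.73.
        So the integral of the pointwise liminf is at most 3.73.


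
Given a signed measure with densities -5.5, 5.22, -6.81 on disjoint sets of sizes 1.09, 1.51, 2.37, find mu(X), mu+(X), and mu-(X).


Step 1: Compute signed measure on each set:
  Set 1: -5.5 * 1.09 = -5.995
  Set 2: 5.22 * 1.51 = 7.8822
  Set 3: -6.81 * 2.37 = -16.1397
Step 2: Total signed measure = (-5.995) + (7.8822) + (-16.1397)
     = -14.2525
Step 3: Positive part mu+(X) = sum of positive contributions = 7.8822
Step 4: Negative part mu-(X) = |sum of negative contributions| = 22.1347


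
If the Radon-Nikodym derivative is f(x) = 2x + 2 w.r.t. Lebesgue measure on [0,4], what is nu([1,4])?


nu(A) = integral_A (dnu/dmu) dmu = integral_1^4 (2x + 2) dx
Step 1: Antiderivative F(x) = (2/2)x^2 + 2x
Step 2: F(4) = (2/2)*4^2 + 2*4 = 16 + 8 = 24
Step 3: F(1) = (2/2)*1^2 + 2*1 = 1 + 2 = 3
Step 4: nu([1,4]) = F(4) - F(1) = 24 - 3 = 21


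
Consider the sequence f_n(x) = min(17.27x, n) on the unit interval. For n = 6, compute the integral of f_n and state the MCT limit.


f(x) = 17.27x on [0,1]; f_n(x) = min(17.27x, n). At n = 6:
Step 1: f(x) reaches 6 at x = 6/17.27 = 0.347423
Step 2: integral(f_6) = integral(17.27x, 0, 0.347423) + integral(6, 0.347423, 1)
       = 17.27*0.347423^2/2 + 6*(1 - 0.347423)
       = 1.04227 + 3.91546
       = 4.95773
Step 3: As n -> infinity, f_n increases to f, so by MCT integral(f_n) -> integral(f) = 17.27/2 = 8.635.
Convergence: integral(f_6) = 4.95773 -> 8.635 as n -> infinity


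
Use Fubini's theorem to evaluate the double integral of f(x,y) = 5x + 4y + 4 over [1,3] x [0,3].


By Fubini, integrate in x first, then y.
Step 1: Fix y, integrate over x in [1,3]:
  integral(5x + 4y + 4, x=1..3)
  = 5*(3^2 - 1^2)/2 + (4y + 4)*(3 - 1)
  = 20 + (4y + 4)*2
  = 20 + 8y + 8
  = 28 + 8y
Step 2: Integrate over y in [0,3]:
  integral(28 + 8y, y=0..3)
  = 28*3 + 8*(3^2 - 0^2)/2
  = 84 + 36
  = 120


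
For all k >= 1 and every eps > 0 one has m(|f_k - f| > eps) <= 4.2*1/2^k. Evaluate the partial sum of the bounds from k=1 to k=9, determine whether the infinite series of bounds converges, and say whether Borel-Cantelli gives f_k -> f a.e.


Step 1: List the terms 4.2*1/2^k for k = 1 to 9:
  k=1: 2.1
  k=2: 1.05
  k=3: 0.525
  k=4: 0.2625
  k=5: 0.13125
  k=6: 0.065625
  k=7: 0.032813
  k=8: 0.016406
  k=9: 0.008203
Step 2: Partial sum = 2.1 + 1.05 + 0.525 + 0.2625 + 0.13125 + 0.065625 + 0.032813 + 0.016406 + 0.008203
     = 4.191797
Step 3: The full series sum_(k>=1) 4.2*1/2^k converges (geometric series with ratio 1/2 < 1; a constant multiple of a convergent series converges).
Step 4: Fix eps > 0. Since sum_k m(|f_k - f| > eps) < infinity, the Borel-Cantelli lemma gives
        m(limsup_k {|f_k - f| > eps}) = 0, i.e. for a.e. x, |f_k(x) - f(x)| <= eps for all large k.
        Applying this with eps = 1/j for j = 1, 2, ... and intersecting the countably many full-measure sets,
        for a.e. x we get limsup_k |f_k(x) - f(x)| <= 1/j for every j, hence f_k -> f almost everywhere.
Conclusion: series converges; Borel-Cantelli yields f_k -> f a.e.


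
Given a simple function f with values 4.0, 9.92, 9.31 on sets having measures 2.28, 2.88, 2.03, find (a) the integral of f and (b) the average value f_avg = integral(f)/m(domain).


Step 1: Integral = sum(value_i * measure_i)
= 4.0*2.28 + 9.92*2.88 + 9.31*2.03
= 9.12 + 28.5696 + 18.8993
= 56.5889
Step 2: Total measure of domain = 2.28 + 2.88 + 2.03 = 7.19
Step 3: Average value = 56.5889 / 7.19 = 7.870501


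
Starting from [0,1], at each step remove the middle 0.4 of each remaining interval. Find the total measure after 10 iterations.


Step 1: At each step, fraction remaining = 1 - 0.4 = 0.6
Step 2: After 10 steps, measure = (0.6)^10
Result = 0.006047


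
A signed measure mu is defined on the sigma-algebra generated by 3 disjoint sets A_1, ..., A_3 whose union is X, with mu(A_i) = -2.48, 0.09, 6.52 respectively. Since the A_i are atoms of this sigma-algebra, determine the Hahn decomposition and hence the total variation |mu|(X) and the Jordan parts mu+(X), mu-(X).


Step 1: Every measurable set is a union of atoms (the cells / points), so a Hahn decomposition is
  obtained by grouping atoms by sign: P = union of atoms with mu > 0, N = union of the remaining atoms.
  Atoms in P (indices): 2, 3;  atoms in N (indices): 1
  Positive values: 0.09, 6.52
  Negative values: -2.48
Step 2: mu+(X) = mu(P) = sum of positive atom values = 6.61
Step 3: mu-(X) = -mu(N) = sum of |negative atom values| = 2.48
Step 4: |mu|(X) = mu+(X) + mu-(X) = 6.61 + 2.48 = 9.09


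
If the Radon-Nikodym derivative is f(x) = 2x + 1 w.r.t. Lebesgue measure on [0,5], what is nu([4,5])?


nu(A) = integral_A (dnu/dmu) dmu = integral_4^5 (2x + 1) dx
Step 1: Antiderivative F(x) = (2/2)x^2 + 1x
Step 2: F(5) = (2/2)*5^2 + 1*5 = 25 + 5 = 30
Step 3: F(4) = (2/2)*4^2 + 1*4 = 16 + 4 = 20
Step 4: nu([4,5]) = F(5) - F(4) = 30 - 20 = 10


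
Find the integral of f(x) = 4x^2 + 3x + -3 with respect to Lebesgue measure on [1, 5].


The Lebesgue integral of a Riemann-integrable function agrees with the Riemann integral.
Antiderivative F(x) = (4/3)x^3 + (3/2)x^2 + -3x
F(5) = (4/3)*5^3 + (3/2)*5^2 + -3*5
     = (4/3)*125 + (3/2)*25 + -3*5
     = 166.666667 + 37.5 + -15
     = 189.166667
F(1) = -0.166667
Integral = F(5) - F(1) = 189.166667 - -0.166667 = 189.333333


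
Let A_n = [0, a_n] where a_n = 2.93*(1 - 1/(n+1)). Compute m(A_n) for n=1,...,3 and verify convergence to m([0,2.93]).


By continuity of measure from below: if A_n increases to A, then m(A_n) -> m(A).
Here A = [0, 2.93], so m(A) = 2.93
Step 1: a_1 = 2.93*(1 - 1/2) = 1.465, m(A_1) = 1.465
Step 2: a_2 = 2.93*(1 - 1/3) = 1.9533, m(A_2) = 1.9533
Step 3: a_3 = 2.93*(1 - 1/4) = 2.1975, m(A_3) = 2.1975
Limit: m(A_n) -> m([0,2.93]) = 2.93


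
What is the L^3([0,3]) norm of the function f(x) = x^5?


Step 1: ||f||_3 = (integral_0^3 |x^5|^3 dx)^(1/3)
     = (integral_0^3 x^15 dx)^(1/3)
Step 2: integral_0^3 x^15 dx = [x^16/(16)] from 0 to 3 = 3^16/16
     = 43046721/16 = 2.690420e+06
Step 3: ||f||_3 = (2.690420e+06)^(1/3) = 139.08278


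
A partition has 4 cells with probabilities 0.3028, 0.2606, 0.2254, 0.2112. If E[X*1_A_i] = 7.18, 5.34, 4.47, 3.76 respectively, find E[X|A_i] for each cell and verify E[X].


For each cell A_i: E[X|A_i] = E[X*1_A_i] / P(A_i)
Step 1: E[X|A_1] = 7.18 / 0.3028 = 23.712021
Step 2: E[X|A_2] = 5.34 / 0.2606 = 20.491174
Step 3: E[X|A_3] = 4.47 / 0.2254 = 19.831411
Step 4: E[X|A_4] = 3.76 / 0.2112 = 17.80303
Verification: E[X] = sum E[X*1_A_i] = 7.18 + 5.34 + 4.47 + 3.76 = 20.75


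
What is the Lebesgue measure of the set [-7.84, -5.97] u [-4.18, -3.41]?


For pairwise disjoint intervals, m(union) = sum of lengths.
= (-5.97 - -7.84) + (-3.41 - -4.18)
= 1.87 + 0.77
= 2.64


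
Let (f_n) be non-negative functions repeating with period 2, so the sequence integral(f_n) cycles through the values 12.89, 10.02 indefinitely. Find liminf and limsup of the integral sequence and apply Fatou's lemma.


The sequence (integral(f_n)) is periodic with period 2, repeating the values 12.89, 10.02 indefinitely.
Step 1: For a periodic sequence, every tail (a_m, a_(m+1), ...) contains all 2 period values infinitely often.
Step 2: Hence inf of every tail = min of the period values = min(12.89, 10.02) = 10.02.
        liminf_n integral(f_n) = sup over m of (inf of tail from m) = 10.02.
Step 3: Similarly sup of every tail = max of the period values = 12.89.
        limsup_n integral(f_n) = 12.89.
Step 4: Fatou's lemma: integral(liminf_n f_n) <= liminf_n integral(f_n) = 10.02.
        So the integral of the pointwise liminf is at most 10.02.


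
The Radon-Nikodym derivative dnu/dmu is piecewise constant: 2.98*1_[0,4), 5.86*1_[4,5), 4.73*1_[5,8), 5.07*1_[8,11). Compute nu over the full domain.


Integrate each piece of the Radon-Nikodym derivative:
Step 1: integral_0^4 2.98 dx = 2.98*(4-0) = 2.98*4 = 11.92
Step 2: integral_4^5 5.86 dx = 5.86*(5-4) = 5.86*1 = 5.86
Step 3: integral_5^8 4.73 dx = 4.73*(8-5) = 4.73*3 = 14.19
Step 4: integral_8^11 5.07 dx = 5.07*(11-8) = 5.07*3 = 15.21
Total: 11.92 + 5.86 + 14.19 + 15.21 = 47.18


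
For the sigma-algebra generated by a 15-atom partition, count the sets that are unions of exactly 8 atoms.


Each element of F is a union of some subset of the 15 atoms.
Elements that are unions of exactly 8 atoms correspond to 8-element subsets of the 15 atoms.
Count = C(15, 8) = 15! / (8! * 7!) = 6435.


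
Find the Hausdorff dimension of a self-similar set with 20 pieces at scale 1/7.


For a self-similar set with N copies scaled by 1/r:
dim_H = log(N)/log(r) = log(20)/log(7)
= 2.995732/1.94591
= 1.539502


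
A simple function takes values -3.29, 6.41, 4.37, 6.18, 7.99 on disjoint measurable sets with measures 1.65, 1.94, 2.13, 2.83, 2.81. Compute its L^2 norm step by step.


Step 1: Compute |f_i|^2 for each value:
  |-3.29|^2 = 10.8241
  |6.41|^2 = 41.0881
  |4.37|^2 = 19.0969
  |6.18|^2 = 38.1924
  |7.99|^2 = 63.8401
Step 2: Multiply by measures and sum:
  10.8241 * 1.65 = 17.859765
  41.0881 * 1.94 = 79.710914
  19.0969 * 2.13 = 40.676397
  38.1924 * 2.83 = 108.084492
  63.8401 * 2.81 = 179.390681
Sum = 17.859765 + 79.710914 + 40.676397 + 108.084492 + 179.390681 = 425.722249
Step 3: Take the p-th root:
||f||_2 = (425.722249)^(1/2) = 20.633038


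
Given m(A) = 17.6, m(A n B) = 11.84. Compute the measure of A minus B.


m(A \ B) = m(A) - m(A n B)
= 17.6 - 11.84
= 5.76


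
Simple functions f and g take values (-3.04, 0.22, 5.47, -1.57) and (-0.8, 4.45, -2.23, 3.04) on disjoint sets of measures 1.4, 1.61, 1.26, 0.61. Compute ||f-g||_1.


Step 1: Compute differences f_i - g_i:
  -3.04 - -0.8 = -2.24
  0.22 - 4.45 = -4.23
  5.47 - -2.23 = 7.7
  -1.57 - 3.04 = -4.61
Step 2: Compute |diff|^1 * measure for each set:
  |-2.24|^1 * 1.4 = 2.24 * 1.4 = 3.136
  |-4.23|^1 * 1.61 = 4.23 * 1.61 = 6.8103
  |7.7|^1 * 1.26 = 7.7 * 1.26 = 9.702
  |-4.61|^1 * 0.61 = 4.61 * 0.61 = 2.8121
Step 3: Sum = 22.4604
Step 4: ||f-g||_1 = (22.4604)^(1/1) = 22.4604


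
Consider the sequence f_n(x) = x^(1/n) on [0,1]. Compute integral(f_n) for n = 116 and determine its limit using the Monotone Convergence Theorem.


At n = 116: f_116(x) = x^(1/116).
Step 1: integral(x^(1/116), 0, 1) = [x^(1/116+1) / (1/116+1)] from 0 to 1
     = 1 / (1/116 + 1) = 1 / ((116+1)/116) = 116/(116+1)
     = 116/117 = 0.991453
Step 2: As n -> infinity, f_n(x) = x^(1/n) -> 1 for x in (0,1], and f_n is increasing in n.
By MCT, lim_n integral(f_n) = integral(lim_n f_n) = integral(1, 0, 1) = 1.
Step 3: Verify convergence: 116/117 = 0.991453 -> 1


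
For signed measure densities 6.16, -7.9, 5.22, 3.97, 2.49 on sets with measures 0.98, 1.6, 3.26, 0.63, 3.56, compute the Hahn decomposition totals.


Step 1: Compute signed measure on each set:
  Set 1: 6.16 * 0.98 = 6.0368
  Set 2: -7.9 * 1.6 = -12.64
  Set 3: 5.22 * 3.26 = 17.0172
  Set 4: 3.97 * 0.63 = 2.5011
  Set 5: 2.49 * 3.56 = 8.8644
Step 2: Total signed measure = (6.0368) + (-12.64) + (17.0172) + (2.5011) + (8.8644)
     = 21.7795
Step 3: Positive part mu+(X) = sum of positive contributions = 34.4195
Step 4: Negative part mu-(X) = |sum of negative contributions| = 12.64
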